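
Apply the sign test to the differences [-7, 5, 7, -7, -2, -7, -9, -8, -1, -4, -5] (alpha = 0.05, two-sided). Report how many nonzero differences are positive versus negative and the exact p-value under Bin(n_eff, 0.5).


Step 1: Discard zero differences. Original n = 11; n_eff = number of nonzero differences = 11.
Nonzero differences (with sign): -7, +5, +7, -7, -2, -7, -9, -8, -1, -4, -5
Step 2: Count signs: positive = 2, negative = 9.
Step 3: Under H0: P(positive) = 0.5, so the number of positives S ~ Bin(11, 0.5).
Step 4: Two-sided exact p-value = sum of Bin(11,0.5) probabilities at or below the observed probability = 0.065430.
Step 5: alpha = 0.05. fail to reject H0.

n_eff = 11, pos = 2, neg = 9, p = 0.065430, fail to reject H0.


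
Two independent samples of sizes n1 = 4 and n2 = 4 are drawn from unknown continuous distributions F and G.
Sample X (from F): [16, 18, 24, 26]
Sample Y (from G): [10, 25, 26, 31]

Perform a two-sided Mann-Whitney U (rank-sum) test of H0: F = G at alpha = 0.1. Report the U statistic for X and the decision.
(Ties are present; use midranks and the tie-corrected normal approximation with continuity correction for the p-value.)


Step 1: Combine and sort all 8 observations; assign midranks.
sorted (value, group): (10,Y), (16,X), (18,X), (24,X), (25,Y), (26,X), (26,Y), (31,Y)
ranks: 10->1, 16->2, 18->3, 24->4, 25->5, 26->6.5, 26->6.5, 31->8
Step 2: Rank sum for X: R1 = 2 + 3 + 4 + 6.5 = 15.5.
Step 3: U_X = R1 - n1(n1+1)/2 = 15.5 - 4*5/2 = 15.5 - 10 = 5.5.
       U_Y = n1*n2 - U_X = 16 - 5.5 = 10.5.
Step 4: Ties are present, so use the tie-corrected normal approximation (with continuity correction) for the p-value.
Step 5: p-value = 0.561363; compare to alpha = 0.1. fail to reject H0.

U_X = 5.5, p = 0.561363, fail to reject H0 at alpha = 0.1.


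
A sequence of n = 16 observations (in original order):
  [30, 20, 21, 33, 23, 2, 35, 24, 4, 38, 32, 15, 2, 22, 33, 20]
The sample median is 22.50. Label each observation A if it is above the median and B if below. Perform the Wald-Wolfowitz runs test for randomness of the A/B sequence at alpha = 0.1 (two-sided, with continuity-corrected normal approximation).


Step 1: Compute median = 22.50; label A = above, B = below.
Labels in order: ABBAABAABAABBBAB  (n_A = 8, n_B = 8)
Step 2: Count runs R = 10.
Step 3: Under H0 (random ordering), E[R] = 2*n_A*n_B/(n_A+n_B) + 1 = 2*8*8/16 + 1 = 9.0000.
        Var[R] = 2*n_A*n_B*(2*n_A*n_B - n_A - n_B) / ((n_A+n_B)^2 * (n_A+n_B-1)) = 14336/3840 = 3.7333.
        SD[R] = 1.9322.
Step 4: Continuity-corrected z = (R - 0.5 - E[R]) / SD[R] = (10 - 0.5 - 9.0000) / 1.9322 = 0.2588.
Step 5: Two-sided p-value via normal approximation = 2*(1 - Phi(|z|)) = 0.795809.
Step 6: alpha = 0.1. fail to reject H0.

R = 10, z = 0.2588, p = 0.795809, fail to reject H0.


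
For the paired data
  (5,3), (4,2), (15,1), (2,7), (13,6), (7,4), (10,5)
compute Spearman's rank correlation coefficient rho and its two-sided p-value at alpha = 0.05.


Step 1: Rank x and y separately (midranks; no ties here).
rank(x): 5->3, 4->2, 15->7, 2->1, 13->6, 7->4, 10->5
rank(y): 3->3, 2->2, 1->1, 7->7, 6->6, 4->4, 5->5
Step 2: d_i = R_x(i) - R_y(i); compute d_i^2.
  (3-3)^2=0, (2-2)^2=0, (7-1)^2=36, (1-7)^2=36, (6-6)^2=0, (4-4)^2=0, (5-5)^2=0
sum(d^2) = 72.
Step 3: rho = 1 - 6*72 / (7*(7^2 - 1)) = 1 - 432/336 = -0.285714.
Step 4: Under H0, t = rho * sqrt((n-2)/(1-rho^2)) = -0.6667 ~ t(5).
Step 5: Two-sided p-value from the t-distribution with 5 df = 0.534509.
Step 6: alpha = 0.05. fail to reject H0.

rho = -0.2857, p = 0.534509, fail to reject H0 at alpha = 0.05.


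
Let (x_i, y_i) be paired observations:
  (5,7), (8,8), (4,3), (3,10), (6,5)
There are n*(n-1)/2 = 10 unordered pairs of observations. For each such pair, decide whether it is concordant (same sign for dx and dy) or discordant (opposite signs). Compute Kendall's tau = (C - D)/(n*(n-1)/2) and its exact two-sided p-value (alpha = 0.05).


Step 1: Enumerate the 10 unordered pairs (i,j) with i<j and classify each by sign(x_j-x_i) * sign(y_j-y_i).
  (1,2):dx=+3,dy=+1->C; (1,3):dx=-1,dy=-4->C; (1,4):dx=-2,dy=+3->D; (1,5):dx=+1,dy=-2->D
  (2,3):dx=-4,dy=-5->C; (2,4):dx=-5,dy=+2->D; (2,5):dx=-2,dy=-3->C; (3,4):dx=-1,dy=+7->D
  (3,5):dx=+2,dy=+2->C; (4,5):dx=+3,dy=-5->D
Step 2: C = 5, D = 5, total pairs = 10.
Step 3: tau = (C - D)/(n(n-1)/2) = (5 - 5)/10 = 0.000000.
Step 4: Exact two-sided p-value (enumerate n! = 120 permutations of y under H0): p = 1.000000.
Step 5: alpha = 0.05. fail to reject H0.

tau_b = 0.0000 (C=5, D=5), p = 1.000000, fail to reject H0.


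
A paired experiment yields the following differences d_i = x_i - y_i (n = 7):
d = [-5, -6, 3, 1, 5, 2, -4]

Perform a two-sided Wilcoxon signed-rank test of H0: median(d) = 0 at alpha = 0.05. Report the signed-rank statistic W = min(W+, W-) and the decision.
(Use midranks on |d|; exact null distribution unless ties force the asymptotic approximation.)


Step 1: Drop any zero differences (none here) and take |d_i|.
|d| = [5, 6, 3, 1, 5, 2, 4]
Step 2: Midrank |d_i| (ties get averaged ranks).
ranks: |5|->5.5, |6|->7, |3|->3, |1|->1, |5|->5.5, |2|->2, |4|->4
Step 3: Attach original signs; sum ranks with positive sign and with negative sign.
W+ = 3 + 1 + 5.5 + 2 = 11.5
W- = 5.5 + 7 + 4 = 16.5
(Check: W+ + W- = 28 should equal n(n+1)/2 = 28.)
Step 4: Test statistic W = min(W+, W-) = 11.5.
Step 5: Ties in |d|, so use the tie-corrected normal approximation.
        E[W] = n(n+1)/4 = 7*8/4 = 14.
        Tie groups: |d|=5 (t=2); sum(t^3 - t) = 6.
        Var[W] = n(n+1)(2n+1)/24 - sum(t^3-t)/48 = 840/24 - 6/48 = 34.875.
        z = (W - E[W]) / sqrt(Var[W]) = (11.5 - 14) / 5.9055 = -0.4233.
        Two-sided p = 2*Phi(z) = 0.672052.
Step 6: alpha = 0.05. fail to reject H0.

W+ = 11.5, W- = 16.5, W = min = 11.5, p = 0.672052, fail to reject H0.


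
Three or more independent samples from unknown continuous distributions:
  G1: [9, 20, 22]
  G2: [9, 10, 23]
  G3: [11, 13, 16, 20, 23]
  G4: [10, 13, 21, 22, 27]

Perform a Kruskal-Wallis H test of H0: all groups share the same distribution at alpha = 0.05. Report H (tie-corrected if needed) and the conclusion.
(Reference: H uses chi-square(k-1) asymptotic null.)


Step 1: Combine all N = 16 observations and assign midranks.
sorted (value, group, rank): (9,G1,1.5), (9,G2,1.5), (10,G2,3.5), (10,G4,3.5), (11,G3,5), (13,G3,6.5), (13,G4,6.5), (16,G3,8), (20,G1,9.5), (20,G3,9.5), (21,G4,11), (22,G1,12.5), (22,G4,12.5), (23,G2,14.5), (23,G3,14.5), (27,G4,16)
Step 2: Sum ranks within each group.
R_1 = 23.5 (n_1 = 3)
R_2 = 19.5 (n_2 = 3)
R_3 = 43.5 (n_3 = 5)
R_4 = 49.5 (n_4 = 5)
Step 3: H = 12/(N(N+1)) * sum(R_i^2/n_i) - 3(N+1)
     = 12/(16*17) * (23.5^2/3 + 19.5^2/3 + 43.5^2/5 + 49.5^2/5) - 3*17
     = 0.044118 * 1179.33 - 51
     = 1.029412.
Step 4: Ties present; correction factor C = 1 - 36/(16^3 - 16) = 0.991176. Corrected H = 1.029412 / 0.991176 = 1.038576.
Step 5: Under H0, H ~ chi^2(3); p-value = 0.791919.
Step 6: alpha = 0.05. fail to reject H0.

H = 1.0386, df = 3, p = 0.791919, fail to reject H0.


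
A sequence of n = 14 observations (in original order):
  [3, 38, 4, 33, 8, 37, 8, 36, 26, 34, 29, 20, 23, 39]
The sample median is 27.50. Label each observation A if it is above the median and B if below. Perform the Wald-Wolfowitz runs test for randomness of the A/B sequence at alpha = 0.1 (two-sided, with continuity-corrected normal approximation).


Step 1: Compute median = 27.50; label A = above, B = below.
Labels in order: BABABABABAABBA  (n_A = 7, n_B = 7)
Step 2: Count runs R = 12.
Step 3: Under H0 (random ordering), E[R] = 2*n_A*n_B/(n_A+n_B) + 1 = 2*7*7/14 + 1 = 8.0000.
        Var[R] = 2*n_A*n_B*(2*n_A*n_B - n_A - n_B) / ((n_A+n_B)^2 * (n_A+n_B-1)) = 8232/2548 = 3.2308.
        SD[R] = 1.7974.
Step 4: Continuity-corrected z = (R - 0.5 - E[R]) / SD[R] = (12 - 0.5 - 8.0000) / 1.7974 = 1.9472.
Step 5: Two-sided p-value via normal approximation = 2*(1 - Phi(|z|)) = 0.051508.
Step 6: alpha = 0.1. reject H0.

R = 12, z = 1.9472, p = 0.051508, reject H0.


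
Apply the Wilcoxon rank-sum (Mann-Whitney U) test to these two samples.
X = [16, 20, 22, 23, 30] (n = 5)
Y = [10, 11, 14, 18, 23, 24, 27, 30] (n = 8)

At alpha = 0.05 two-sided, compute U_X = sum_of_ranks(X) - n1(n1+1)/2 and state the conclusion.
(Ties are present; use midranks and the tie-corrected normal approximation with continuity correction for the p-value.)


Step 1: Combine and sort all 13 observations; assign midranks.
sorted (value, group): (10,Y), (11,Y), (14,Y), (16,X), (18,Y), (20,X), (22,X), (23,X), (23,Y), (24,Y), (27,Y), (30,X), (30,Y)
ranks: 10->1, 11->2, 14->3, 16->4, 18->5, 20->6, 22->7, 23->8.5, 23->8.5, 24->10, 27->11, 30->12.5, 30->12.5
Step 2: Rank sum for X: R1 = 4 + 6 + 7 + 8.5 + 12.5 = 38.
Step 3: U_X = R1 - n1(n1+1)/2 = 38 - 5*6/2 = 38 - 15 = 23.
       U_Y = n1*n2 - U_X = 40 - 23 = 17.
Step 4: Ties are present, so use the tie-corrected normal approximation (with continuity correction) for the p-value.
Step 5: p-value = 0.713640; compare to alpha = 0.05. fail to reject H0.

U_X = 23, p = 0.713640, fail to reject H0 at alpha = 0.05.


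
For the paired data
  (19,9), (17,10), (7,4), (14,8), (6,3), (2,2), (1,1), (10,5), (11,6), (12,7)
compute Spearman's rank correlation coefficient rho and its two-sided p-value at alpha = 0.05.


Step 1: Rank x and y separately (midranks; no ties here).
rank(x): 19->10, 17->9, 7->4, 14->8, 6->3, 2->2, 1->1, 10->5, 11->6, 12->7
rank(y): 9->9, 10->10, 4->4, 8->8, 3->3, 2->2, 1->1, 5->5, 6->6, 7->7
Step 2: d_i = R_x(i) - R_y(i); compute d_i^2.
  (10-9)^2=1, (9-10)^2=1, (4-4)^2=0, (8-8)^2=0, (3-3)^2=0, (2-2)^2=0, (1-1)^2=0, (5-5)^2=0, (6-6)^2=0, (7-7)^2=0
sum(d^2) = 2.
Step 3: rho = 1 - 6*2 / (10*(10^2 - 1)) = 1 - 12/990 = 0.987879.
Step 4: Under H0, t = rho * sqrt((n-2)/(1-rho^2)) = 18.0003 ~ t(8).
Step 5: Two-sided p-value from the t-distribution with 8 df = 0.000000.
Step 6: alpha = 0.05. reject H0.

rho = 0.9879, p = 0.000000, reject H0 at alpha = 0.05.


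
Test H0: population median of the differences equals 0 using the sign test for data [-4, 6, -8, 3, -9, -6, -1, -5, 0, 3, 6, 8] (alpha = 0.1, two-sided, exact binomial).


Step 1: Discard zero differences. Original n = 12; n_eff = number of nonzero differences = 11.
Nonzero differences (with sign): -4, +6, -8, +3, -9, -6, -1, -5, +3, +6, +8
Step 2: Count signs: positive = 5, negative = 6.
Step 3: Under H0: P(positive) = 0.5, so the number of positives S ~ Bin(11, 0.5).
Step 4: Two-sided exact p-value = sum of Bin(11,0.5) probabilities at or below the observed probability = 1.000000.
Step 5: alpha = 0.1. fail to reject H0.

n_eff = 11, pos = 5, neg = 6, p = 1.000000, fail to reject H0.


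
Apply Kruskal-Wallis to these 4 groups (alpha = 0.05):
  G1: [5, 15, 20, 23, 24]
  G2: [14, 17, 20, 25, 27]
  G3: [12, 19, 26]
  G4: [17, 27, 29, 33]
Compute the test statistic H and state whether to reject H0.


Step 1: Combine all N = 17 observations and assign midranks.
sorted (value, group, rank): (5,G1,1), (12,G3,2), (14,G2,3), (15,G1,4), (17,G2,5.5), (17,G4,5.5), (19,G3,7), (20,G1,8.5), (20,G2,8.5), (23,G1,10), (24,G1,11), (25,G2,12), (26,G3,13), (27,G2,14.5), (27,G4,14.5), (29,G4,16), (33,G4,17)
Step 2: Sum ranks within each group.
R_1 = 34.5 (n_1 = 5)
R_2 = 43.5 (n_2 = 5)
R_3 = 22 (n_3 = 3)
R_4 = 53 (n_4 = 4)
Step 3: H = 12/(N(N+1)) * sum(R_i^2/n_i) - 3(N+1)
     = 12/(17*18) * (34.5^2/5 + 43.5^2/5 + 22^2/3 + 53^2/4) - 3*18
     = 0.039216 * 1480.08 - 54
     = 4.042484.
Step 4: Ties present; correction factor C = 1 - 18/(17^3 - 17) = 0.996324. Corrected H = 4.042484 / 0.996324 = 4.057401.
Step 5: Under H0, H ~ chi^2(3); p-value = 0.255332.
Step 6: alpha = 0.05. fail to reject H0.

H = 4.0574, df = 3, p = 0.255332, fail to reject H0.


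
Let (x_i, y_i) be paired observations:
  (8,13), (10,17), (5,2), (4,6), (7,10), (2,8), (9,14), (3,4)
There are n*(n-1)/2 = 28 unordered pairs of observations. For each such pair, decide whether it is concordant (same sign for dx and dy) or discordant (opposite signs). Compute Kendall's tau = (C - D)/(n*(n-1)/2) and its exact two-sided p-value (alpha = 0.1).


Step 1: Enumerate the 28 unordered pairs (i,j) with i<j and classify each by sign(x_j-x_i) * sign(y_j-y_i).
  (1,2):dx=+2,dy=+4->C; (1,3):dx=-3,dy=-11->C; (1,4):dx=-4,dy=-7->C; (1,5):dx=-1,dy=-3->C
  (1,6):dx=-6,dy=-5->C; (1,7):dx=+1,dy=+1->C; (1,8):dx=-5,dy=-9->C; (2,3):dx=-5,dy=-15->C
  (2,4):dx=-6,dy=-11->C; (2,5):dx=-3,dy=-7->C; (2,6):dx=-8,dy=-9->C; (2,7):dx=-1,dy=-3->C
  (2,8):dx=-7,dy=-13->C; (3,4):dx=-1,dy=+4->D; (3,5):dx=+2,dy=+8->C; (3,6):dx=-3,dy=+6->D
  (3,7):dx=+4,dy=+12->C; (3,8):dx=-2,dy=+2->D; (4,5):dx=+3,dy=+4->C; (4,6):dx=-2,dy=+2->D
  (4,7):dx=+5,dy=+8->C; (4,8):dx=-1,dy=-2->C; (5,6):dx=-5,dy=-2->C; (5,7):dx=+2,dy=+4->C
  (5,8):dx=-4,dy=-6->C; (6,7):dx=+7,dy=+6->C; (6,8):dx=+1,dy=-4->D; (7,8):dx=-6,dy=-10->C
Step 2: C = 23, D = 5, total pairs = 28.
Step 3: tau = (C - D)/(n(n-1)/2) = (23 - 5)/28 = 0.642857.
Step 4: Exact two-sided p-value (enumerate n! = 40320 permutations of y under H0): p = 0.031151.
Step 5: alpha = 0.1. reject H0.

tau_b = 0.6429 (C=23, D=5), p = 0.031151, reject H0.


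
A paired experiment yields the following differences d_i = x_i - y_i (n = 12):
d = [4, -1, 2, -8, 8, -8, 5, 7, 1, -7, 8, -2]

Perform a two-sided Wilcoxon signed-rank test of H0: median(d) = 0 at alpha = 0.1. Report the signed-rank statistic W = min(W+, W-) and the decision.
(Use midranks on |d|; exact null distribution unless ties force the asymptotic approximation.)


Step 1: Drop any zero differences (none here) and take |d_i|.
|d| = [4, 1, 2, 8, 8, 8, 5, 7, 1, 7, 8, 2]
Step 2: Midrank |d_i| (ties get averaged ranks).
ranks: |4|->5, |1|->1.5, |2|->3.5, |8|->10.5, |8|->10.5, |8|->10.5, |5|->6, |7|->7.5, |1|->1.5, |7|->7.5, |8|->10.5, |2|->3.5
Step 3: Attach original signs; sum ranks with positive sign and with negative sign.
W+ = 5 + 3.5 + 10.5 + 6 + 7.5 + 1.5 + 10.5 = 44.5
W- = 1.5 + 10.5 + 10.5 + 7.5 + 3.5 = 33.5
(Check: W+ + W- = 78 should equal n(n+1)/2 = 78.)
Step 4: Test statistic W = min(W+, W-) = 33.5.
Step 5: Ties in |d|, so use the tie-corrected normal approximation.
        E[W] = n(n+1)/4 = 12*13/4 = 39.
        Tie groups: |d|=1 (t=2), |d|=2 (t=2), |d|=7 (t=2), |d|=8 (t=4); sum(t^3 - t) = 78.
        Var[W] = n(n+1)(2n+1)/24 - sum(t^3-t)/48 = 3900/24 - 78/48 = 160.875.
        z = (W - E[W]) / sqrt(Var[W]) = (33.5 - 39) / 12.6837 = -0.4336.
        Two-sided p = 2*Phi(z) = 0.664558.
Step 6: alpha = 0.1. fail to reject H0.

W+ = 44.5, W- = 33.5, W = min = 33.5, p = 0.664558, fail to reject H0.


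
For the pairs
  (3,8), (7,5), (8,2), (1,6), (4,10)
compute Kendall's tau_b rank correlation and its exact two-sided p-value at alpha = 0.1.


Step 1: Enumerate the 10 unordered pairs (i,j) with i<j and classify each by sign(x_j-x_i) * sign(y_j-y_i).
  (1,2):dx=+4,dy=-3->D; (1,3):dx=+5,dy=-6->D; (1,4):dx=-2,dy=-2->C; (1,5):dx=+1,dy=+2->C
  (2,3):dx=+1,dy=-3->D; (2,4):dx=-6,dy=+1->D; (2,5):dx=-3,dy=+5->D; (3,4):dx=-7,dy=+4->D
  (3,5):dx=-4,dy=+8->D; (4,5):dx=+3,dy=+4->C
Step 2: C = 3, D = 7, total pairs = 10.
Step 3: tau = (C - D)/(n(n-1)/2) = (3 - 7)/10 = -0.400000.
Step 4: Exact two-sided p-value (enumerate n! = 120 permutations of y under H0): p = 0.483333.
Step 5: alpha = 0.1. fail to reject H0.

tau_b = -0.4000 (C=3, D=7), p = 0.483333, fail to reject H0.


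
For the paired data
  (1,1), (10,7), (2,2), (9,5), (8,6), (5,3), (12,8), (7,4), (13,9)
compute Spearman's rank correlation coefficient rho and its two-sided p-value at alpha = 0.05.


Step 1: Rank x and y separately (midranks; no ties here).
rank(x): 1->1, 10->7, 2->2, 9->6, 8->5, 5->3, 12->8, 7->4, 13->9
rank(y): 1->1, 7->7, 2->2, 5->5, 6->6, 3->3, 8->8, 4->4, 9->9
Step 2: d_i = R_x(i) - R_y(i); compute d_i^2.
  (1-1)^2=0, (7-7)^2=0, (2-2)^2=0, (6-5)^2=1, (5-6)^2=1, (3-3)^2=0, (8-8)^2=0, (4-4)^2=0, (9-9)^2=0
sum(d^2) = 2.
Step 3: rho = 1 - 6*2 / (9*(9^2 - 1)) = 1 - 12/720 = 0.983333.
Step 4: Under H0, t = rho * sqrt((n-2)/(1-rho^2)) = 14.3096 ~ t(7).
Step 5: Two-sided p-value from the t-distribution with 7 df = 0.000002.
Step 6: alpha = 0.05. reject H0.

rho = 0.9833, p = 0.000002, reject H0 at alpha = 0.05.


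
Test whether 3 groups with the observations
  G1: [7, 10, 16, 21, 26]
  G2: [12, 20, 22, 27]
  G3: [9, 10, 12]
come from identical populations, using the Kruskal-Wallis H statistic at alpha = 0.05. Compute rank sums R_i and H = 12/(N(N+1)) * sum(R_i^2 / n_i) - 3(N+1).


Step 1: Combine all N = 12 observations and assign midranks.
sorted (value, group, rank): (7,G1,1), (9,G3,2), (10,G1,3.5), (10,G3,3.5), (12,G2,5.5), (12,G3,5.5), (16,G1,7), (20,G2,8), (21,G1,9), (22,G2,10), (26,G1,11), (27,G2,12)
Step 2: Sum ranks within each group.
R_1 = 31.5 (n_1 = 5)
R_2 = 35.5 (n_2 = 4)
R_3 = 11 (n_3 = 3)
Step 3: H = 12/(N(N+1)) * sum(R_i^2/n_i) - 3(N+1)
     = 12/(12*13) * (31.5^2/5 + 35.5^2/4 + 11^2/3) - 3*13
     = 0.076923 * 553.846 - 39
     = 3.603526.
Step 4: Ties present; correction factor C = 1 - 12/(12^3 - 12) = 0.993007. Corrected H = 3.603526 / 0.993007 = 3.628903.
Step 5: Under H0, H ~ chi^2(2); p-value = 0.162927.
Step 6: alpha = 0.05. fail to reject H0.

H = 3.6289, df = 2, p = 0.162927, fail to reject H0.


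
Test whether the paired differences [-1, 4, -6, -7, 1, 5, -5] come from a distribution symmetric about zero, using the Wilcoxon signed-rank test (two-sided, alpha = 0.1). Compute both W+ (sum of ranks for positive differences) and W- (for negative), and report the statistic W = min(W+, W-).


Step 1: Drop any zero differences (none here) and take |d_i|.
|d| = [1, 4, 6, 7, 1, 5, 5]
Step 2: Midrank |d_i| (ties get averaged ranks).
ranks: |1|->1.5, |4|->3, |6|->6, |7|->7, |1|->1.5, |5|->4.5, |5|->4.5
Step 3: Attach original signs; sum ranks with positive sign and with negative sign.
W+ = 3 + 1.5 + 4.5 = 9
W- = 1.5 + 6 + 7 + 4.5 = 19
(Check: W+ + W- = 28 should equal n(n+1)/2 = 28.)
Step 4: Test statistic W = min(W+, W-) = 9.
Step 5: Ties in |d|, so use the tie-corrected normal approximation.
        E[W] = n(n+1)/4 = 7*8/4 = 14.
        Tie groups: |d|=1 (t=2), |d|=5 (t=2); sum(t^3 - t) = 12.
        Var[W] = n(n+1)(2n+1)/24 - sum(t^3-t)/48 = 840/24 - 12/48 = 34.75.
        z = (W - E[W]) / sqrt(Var[W]) = (9 - 14) / 5.8949 = -0.8482.
        Two-sided p = 2*Phi(z) = 0.396333.
Step 6: alpha = 0.1. fail to reject H0.

W+ = 9, W- = 19, W = min = 9, p = 0.396333, fail to reject H0.


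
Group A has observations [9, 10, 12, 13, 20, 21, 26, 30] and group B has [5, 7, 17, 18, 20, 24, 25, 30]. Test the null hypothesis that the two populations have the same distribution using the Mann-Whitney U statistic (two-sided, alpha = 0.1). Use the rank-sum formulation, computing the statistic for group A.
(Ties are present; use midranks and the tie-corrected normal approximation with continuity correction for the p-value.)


Step 1: Combine and sort all 16 observations; assign midranks.
sorted (value, group): (5,Y), (7,Y), (9,X), (10,X), (12,X), (13,X), (17,Y), (18,Y), (20,X), (20,Y), (21,X), (24,Y), (25,Y), (26,X), (30,X), (30,Y)
ranks: 5->1, 7->2, 9->3, 10->4, 12->5, 13->6, 17->7, 18->8, 20->9.5, 20->9.5, 21->11, 24->12, 25->13, 26->14, 30->15.5, 30->15.5
Step 2: Rank sum for X: R1 = 3 + 4 + 5 + 6 + 9.5 + 11 + 14 + 15.5 = 68.
Step 3: U_X = R1 - n1(n1+1)/2 = 68 - 8*9/2 = 68 - 36 = 32.
       U_Y = n1*n2 - U_X = 64 - 32 = 32.
Step 4: Ties are present, so use the tie-corrected normal approximation (with continuity correction) for the p-value.
Step 5: p-value = 1.000000; compare to alpha = 0.1. fail to reject H0.

U_X = 32, p = 1.000000, fail to reject H0 at alpha = 0.1.


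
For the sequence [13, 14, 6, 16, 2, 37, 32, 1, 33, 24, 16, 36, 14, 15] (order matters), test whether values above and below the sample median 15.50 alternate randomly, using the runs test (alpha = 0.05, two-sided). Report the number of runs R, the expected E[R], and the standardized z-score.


Step 1: Compute median = 15.50; label A = above, B = below.
Labels in order: BBBABAABAAAABB  (n_A = 7, n_B = 7)
Step 2: Count runs R = 7.
Step 3: Under H0 (random ordering), E[R] = 2*n_A*n_B/(n_A+n_B) + 1 = 2*7*7/14 + 1 = 8.0000.
        Var[R] = 2*n_A*n_B*(2*n_A*n_B - n_A - n_B) / ((n_A+n_B)^2 * (n_A+n_B-1)) = 8232/2548 = 3.2308.
        SD[R] = 1.7974.
Step 4: Continuity-corrected z = (R + 0.5 - E[R]) / SD[R] = (7 + 0.5 - 8.0000) / 1.7974 = -0.2782.
Step 5: Two-sided p-value via normal approximation = 2*(1 - Phi(|z|)) = 0.780879.
Step 6: alpha = 0.05. fail to reject H0.

R = 7, z = -0.2782, p = 0.780879, fail to reject H0.


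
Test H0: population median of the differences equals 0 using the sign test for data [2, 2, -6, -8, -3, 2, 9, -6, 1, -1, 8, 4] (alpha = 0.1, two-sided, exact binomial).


Step 1: Discard zero differences. Original n = 12; n_eff = number of nonzero differences = 12.
Nonzero differences (with sign): +2, +2, -6, -8, -3, +2, +9, -6, +1, -1, +8, +4
Step 2: Count signs: positive = 7, negative = 5.
Step 3: Under H0: P(positive) = 0.5, so the number of positives S ~ Bin(12, 0.5).
Step 4: Two-sided exact p-value = sum of Bin(12,0.5) probabilities at or below the observed probability = 0.774414.
Step 5: alpha = 0.1. fail to reject H0.

n_eff = 12, pos = 7, neg = 5, p = 0.774414, fail to reject H0.


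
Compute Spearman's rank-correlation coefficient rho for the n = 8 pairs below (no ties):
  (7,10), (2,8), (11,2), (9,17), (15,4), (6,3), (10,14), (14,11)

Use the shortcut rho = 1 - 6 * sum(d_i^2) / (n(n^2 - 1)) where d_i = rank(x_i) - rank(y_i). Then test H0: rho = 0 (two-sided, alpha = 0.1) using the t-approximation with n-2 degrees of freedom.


Step 1: Rank x and y separately (midranks; no ties here).
rank(x): 7->3, 2->1, 11->6, 9->4, 15->8, 6->2, 10->5, 14->7
rank(y): 10->5, 8->4, 2->1, 17->8, 4->3, 3->2, 14->7, 11->6
Step 2: d_i = R_x(i) - R_y(i); compute d_i^2.
  (3-5)^2=4, (1-4)^2=9, (6-1)^2=25, (4-8)^2=16, (8-3)^2=25, (2-2)^2=0, (5-7)^2=4, (7-6)^2=1
sum(d^2) = 84.
Step 3: rho = 1 - 6*84 / (8*(8^2 - 1)) = 1 - 504/504 = 0.000000.
Step 4: Under H0, t = rho * sqrt((n-2)/(1-rho^2)) = 0.0000 ~ t(6).
Step 5: Two-sided p-value from the t-distribution with 6 df = 1.000000.
Step 6: alpha = 0.1. fail to reject H0.

rho = 0.0000, p = 1.000000, fail to reject H0 at alpha = 0.1.


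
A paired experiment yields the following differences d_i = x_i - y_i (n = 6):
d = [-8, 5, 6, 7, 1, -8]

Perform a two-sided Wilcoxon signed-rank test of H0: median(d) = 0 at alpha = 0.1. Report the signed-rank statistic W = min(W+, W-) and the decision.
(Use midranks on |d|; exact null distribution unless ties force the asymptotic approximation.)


Step 1: Drop any zero differences (none here) and take |d_i|.
|d| = [8, 5, 6, 7, 1, 8]
Step 2: Midrank |d_i| (ties get averaged ranks).
ranks: |8|->5.5, |5|->2, |6|->3, |7|->4, |1|->1, |8|->5.5
Step 3: Attach original signs; sum ranks with positive sign and with negative sign.
W+ = 2 + 3 + 4 + 1 = 10
W- = 5.5 + 5.5 = 11
(Check: W+ + W- = 21 should equal n(n+1)/2 = 21.)
Step 4: Test statistic W = min(W+, W-) = 10.
Step 5: Ties in |d|, so use the tie-corrected normal approximation.
        E[W] = n(n+1)/4 = 6*7/4 = 10.5.
        Tie groups: |d|=8 (t=2); sum(t^3 - t) = 6.
        Var[W] = n(n+1)(2n+1)/24 - sum(t^3-t)/48 = 546/24 - 6/48 = 22.625.
        z = (W - E[W]) / sqrt(Var[W]) = (10 - 10.5) / 4.7566 = -0.1051.
        Two-sided p = 2*Phi(z) = 0.916282.
Step 6: alpha = 0.1. fail to reject H0.

W+ = 10, W- = 11, W = min = 10, p = 0.916282, fail to reject H0.


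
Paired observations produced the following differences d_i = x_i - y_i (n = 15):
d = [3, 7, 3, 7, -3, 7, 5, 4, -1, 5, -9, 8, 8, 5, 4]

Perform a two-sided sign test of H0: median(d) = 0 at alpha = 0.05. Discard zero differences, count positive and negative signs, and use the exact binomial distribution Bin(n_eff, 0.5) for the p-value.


Step 1: Discard zero differences. Original n = 15; n_eff = number of nonzero differences = 15.
Nonzero differences (with sign): +3, +7, +3, +7, -3, +7, +5, +4, -1, +5, -9, +8, +8, +5, +4
Step 2: Count signs: positive = 12, negative = 3.
Step 3: Under H0: P(positive) = 0.5, so the number of positives S ~ Bin(15, 0.5).
Step 4: Two-sided exact p-value = sum of Bin(15,0.5) probabilities at or below the observed probability = 0.035156.
Step 5: alpha = 0.05. reject H0.

n_eff = 15, pos = 12, neg = 3, p = 0.035156, reject H0.


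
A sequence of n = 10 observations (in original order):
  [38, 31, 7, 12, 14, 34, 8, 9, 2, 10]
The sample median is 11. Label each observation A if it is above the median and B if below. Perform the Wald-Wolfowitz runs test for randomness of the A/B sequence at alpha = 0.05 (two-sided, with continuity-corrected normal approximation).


Step 1: Compute median = 11; label A = above, B = below.
Labels in order: AABAAABBBB  (n_A = 5, n_B = 5)
Step 2: Count runs R = 4.
Step 3: Under H0 (random ordering), E[R] = 2*n_A*n_B/(n_A+n_B) + 1 = 2*5*5/10 + 1 = 6.0000.
        Var[R] = 2*n_A*n_B*(2*n_A*n_B - n_A - n_B) / ((n_A+n_B)^2 * (n_A+n_B-1)) = 2000/900 = 2.2222.
        SD[R] = 1.4907.
Step 4: Continuity-corrected z = (R + 0.5 - E[R]) / SD[R] = (4 + 0.5 - 6.0000) / 1.4907 = -1.0062.
Step 5: Two-sided p-value via normal approximation = 2*(1 - Phi(|z|)) = 0.314305.
Step 6: alpha = 0.05. fail to reject H0.

R = 4, z = -1.0062, p = 0.314305, fail to reject H0.


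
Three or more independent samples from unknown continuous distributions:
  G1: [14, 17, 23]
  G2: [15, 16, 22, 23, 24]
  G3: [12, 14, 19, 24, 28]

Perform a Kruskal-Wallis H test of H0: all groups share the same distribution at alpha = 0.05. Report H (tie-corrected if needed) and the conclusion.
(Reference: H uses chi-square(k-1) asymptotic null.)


Step 1: Combine all N = 13 observations and assign midranks.
sorted (value, group, rank): (12,G3,1), (14,G1,2.5), (14,G3,2.5), (15,G2,4), (16,G2,5), (17,G1,6), (19,G3,7), (22,G2,8), (23,G1,9.5), (23,G2,9.5), (24,G2,11.5), (24,G3,11.5), (28,G3,13)
Step 2: Sum ranks within each group.
R_1 = 18 (n_1 = 3)
R_2 = 38 (n_2 = 5)
R_3 = 35 (n_3 = 5)
Step 3: H = 12/(N(N+1)) * sum(R_i^2/n_i) - 3(N+1)
     = 12/(13*14) * (18^2/3 + 38^2/5 + 35^2/5) - 3*14
     = 0.065934 * 641.8 - 42
     = 0.316484.
Step 4: Ties present; correction factor C = 1 - 18/(13^3 - 13) = 0.991758. Corrected H = 0.316484 / 0.991758 = 0.319114.
Step 5: Under H0, H ~ chi^2(2); p-value = 0.852522.
Step 6: alpha = 0.05. fail to reject H0.

H = 0.3191, df = 2, p = 0.852522, fail to reject H0.


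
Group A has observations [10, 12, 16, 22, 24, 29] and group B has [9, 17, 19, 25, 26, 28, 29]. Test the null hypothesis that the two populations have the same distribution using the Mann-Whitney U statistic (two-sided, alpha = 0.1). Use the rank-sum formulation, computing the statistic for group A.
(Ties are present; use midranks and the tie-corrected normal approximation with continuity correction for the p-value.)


Step 1: Combine and sort all 13 observations; assign midranks.
sorted (value, group): (9,Y), (10,X), (12,X), (16,X), (17,Y), (19,Y), (22,X), (24,X), (25,Y), (26,Y), (28,Y), (29,X), (29,Y)
ranks: 9->1, 10->2, 12->3, 16->4, 17->5, 19->6, 22->7, 24->8, 25->9, 26->10, 28->11, 29->12.5, 29->12.5
Step 2: Rank sum for X: R1 = 2 + 3 + 4 + 7 + 8 + 12.5 = 36.5.
Step 3: U_X = R1 - n1(n1+1)/2 = 36.5 - 6*7/2 = 36.5 - 21 = 15.5.
       U_Y = n1*n2 - U_X = 42 - 15.5 = 26.5.
Step 4: Ties are present, so use the tie-corrected normal approximation (with continuity correction) for the p-value.
Step 5: p-value = 0.474443; compare to alpha = 0.1. fail to reject H0.

U_X = 15.5, p = 0.474443, fail to reject H0 at alpha = 0.1.


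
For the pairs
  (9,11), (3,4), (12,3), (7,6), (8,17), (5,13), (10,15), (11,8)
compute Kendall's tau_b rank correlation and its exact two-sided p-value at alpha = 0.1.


Step 1: Enumerate the 28 unordered pairs (i,j) with i<j and classify each by sign(x_j-x_i) * sign(y_j-y_i).
  (1,2):dx=-6,dy=-7->C; (1,3):dx=+3,dy=-8->D; (1,4):dx=-2,dy=-5->C; (1,5):dx=-1,dy=+6->D
  (1,6):dx=-4,dy=+2->D; (1,7):dx=+1,dy=+4->C; (1,8):dx=+2,dy=-3->D; (2,3):dx=+9,dy=-1->D
  (2,4):dx=+4,dy=+2->C; (2,5):dx=+5,dy=+13->C; (2,6):dx=+2,dy=+9->C; (2,7):dx=+7,dy=+11->C
  (2,8):dx=+8,dy=+4->C; (3,4):dx=-5,dy=+3->D; (3,5):dx=-4,dy=+14->D; (3,6):dx=-7,dy=+10->D
  (3,7):dx=-2,dy=+12->D; (3,8):dx=-1,dy=+5->D; (4,5):dx=+1,dy=+11->C; (4,6):dx=-2,dy=+7->D
  (4,7):dx=+3,dy=+9->C; (4,8):dx=+4,dy=+2->C; (5,6):dx=-3,dy=-4->C; (5,7):dx=+2,dy=-2->D
  (5,8):dx=+3,dy=-9->D; (6,7):dx=+5,dy=+2->C; (6,8):dx=+6,dy=-5->D; (7,8):dx=+1,dy=-7->D
Step 2: C = 13, D = 15, total pairs = 28.
Step 3: tau = (C - D)/(n(n-1)/2) = (13 - 15)/28 = -0.071429.
Step 4: Exact two-sided p-value (enumerate n! = 40320 permutations of y under H0): p = 0.904861.
Step 5: alpha = 0.1. fail to reject H0.

tau_b = -0.0714 (C=13, D=15), p = 0.904861, fail to reject H0.


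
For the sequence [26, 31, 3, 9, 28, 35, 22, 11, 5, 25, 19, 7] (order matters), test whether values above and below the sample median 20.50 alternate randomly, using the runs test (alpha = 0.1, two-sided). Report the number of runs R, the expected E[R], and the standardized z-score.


Step 1: Compute median = 20.50; label A = above, B = below.
Labels in order: AABBAAABBABB  (n_A = 6, n_B = 6)
Step 2: Count runs R = 6.
Step 3: Under H0 (random ordering), E[R] = 2*n_A*n_B/(n_A+n_B) + 1 = 2*6*6/12 + 1 = 7.0000.
        Var[R] = 2*n_A*n_B*(2*n_A*n_B - n_A - n_B) / ((n_A+n_B)^2 * (n_A+n_B-1)) = 4320/1584 = 2.7273.
        SD[R] = 1.6514.
Step 4: Continuity-corrected z = (R + 0.5 - E[R]) / SD[R] = (6 + 0.5 - 7.0000) / 1.6514 = -0.3028.
Step 5: Two-sided p-value via normal approximation = 2*(1 - Phi(|z|)) = 0.762069.
Step 6: alpha = 0.1. fail to reject H0.

R = 6, z = -0.3028, p = 0.762069, fail to reject H0.


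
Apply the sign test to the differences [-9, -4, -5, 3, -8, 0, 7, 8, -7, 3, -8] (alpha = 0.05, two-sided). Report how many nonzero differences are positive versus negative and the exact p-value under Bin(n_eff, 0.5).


Step 1: Discard zero differences. Original n = 11; n_eff = number of nonzero differences = 10.
Nonzero differences (with sign): -9, -4, -5, +3, -8, +7, +8, -7, +3, -8
Step 2: Count signs: positive = 4, negative = 6.
Step 3: Under H0: P(positive) = 0.5, so the number of positives S ~ Bin(10, 0.5).
Step 4: Two-sided exact p-value = sum of Bin(10,0.5) probabilities at or below the observed probability = 0.753906.
Step 5: alpha = 0.05. fail to reject H0.

n_eff = 10, pos = 4, neg = 6, p = 0.753906, fail to reject H0.


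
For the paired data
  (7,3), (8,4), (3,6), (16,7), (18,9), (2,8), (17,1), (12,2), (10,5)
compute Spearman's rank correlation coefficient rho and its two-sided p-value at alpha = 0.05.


Step 1: Rank x and y separately (midranks; no ties here).
rank(x): 7->3, 8->4, 3->2, 16->7, 18->9, 2->1, 17->8, 12->6, 10->5
rank(y): 3->3, 4->4, 6->6, 7->7, 9->9, 8->8, 1->1, 2->2, 5->5
Step 2: d_i = R_x(i) - R_y(i); compute d_i^2.
  (3-3)^2=0, (4-4)^2=0, (2-6)^2=16, (7-7)^2=0, (9-9)^2=0, (1-8)^2=49, (8-1)^2=49, (6-2)^2=16, (5-5)^2=0
sum(d^2) = 130.
Step 3: rho = 1 - 6*130 / (9*(9^2 - 1)) = 1 - 780/720 = -0.083333.
Step 4: Under H0, t = rho * sqrt((n-2)/(1-rho^2)) = -0.2212 ~ t(7).
Step 5: Two-sided p-value from the t-distribution with 7 df = 0.831214.
Step 6: alpha = 0.05. fail to reject H0.

rho = -0.0833, p = 0.831214, fail to reject H0 at alpha = 0.05.


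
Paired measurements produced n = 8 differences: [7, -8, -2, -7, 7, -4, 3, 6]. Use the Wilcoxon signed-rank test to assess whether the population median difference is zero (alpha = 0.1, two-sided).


Step 1: Drop any zero differences (none here) and take |d_i|.
|d| = [7, 8, 2, 7, 7, 4, 3, 6]
Step 2: Midrank |d_i| (ties get averaged ranks).
ranks: |7|->6, |8|->8, |2|->1, |7|->6, |7|->6, |4|->3, |3|->2, |6|->4
Step 3: Attach original signs; sum ranks with positive sign and with negative sign.
W+ = 6 + 6 + 2 + 4 = 18
W- = 8 + 1 + 6 + 3 = 18
(Check: W+ + W- = 36 should equal n(n+1)/2 = 36.)
Step 4: Test statistic W = min(W+, W-) = 18.
Step 5: Ties in |d|, so use the tie-corrected normal approximation.
        E[W] = n(n+1)/4 = 8*9/4 = 18.
        Tie groups: |d|=7 (t=3); sum(t^3 - t) = 24.
        Var[W] = n(n+1)(2n+1)/24 - sum(t^3-t)/48 = 1224/24 - 24/48 = 50.5.
        z = (W - E[W]) / sqrt(Var[W]) = (18 - 18) / 7.1063 = 0.0000.
        Two-sided p = 2*Phi(z) = 1.000000.
Step 6: alpha = 0.1. fail to reject H0.

W+ = 18, W- = 18, W = min = 18, p = 1.000000, fail to reject H0.


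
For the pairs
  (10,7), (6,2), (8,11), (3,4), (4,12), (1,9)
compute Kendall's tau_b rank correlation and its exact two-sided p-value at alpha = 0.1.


Step 1: Enumerate the 15 unordered pairs (i,j) with i<j and classify each by sign(x_j-x_i) * sign(y_j-y_i).
  (1,2):dx=-4,dy=-5->C; (1,3):dx=-2,dy=+4->D; (1,4):dx=-7,dy=-3->C; (1,5):dx=-6,dy=+5->D
  (1,6):dx=-9,dy=+2->D; (2,3):dx=+2,dy=+9->C; (2,4):dx=-3,dy=+2->D; (2,5):dx=-2,dy=+10->D
  (2,6):dx=-5,dy=+7->D; (3,4):dx=-5,dy=-7->C; (3,5):dx=-4,dy=+1->D; (3,6):dx=-7,dy=-2->C
  (4,5):dx=+1,dy=+8->C; (4,6):dx=-2,dy=+5->D; (5,6):dx=-3,dy=-3->C
Step 2: C = 7, D = 8, total pairs = 15.
Step 3: tau = (C - D)/(n(n-1)/2) = (7 - 8)/15 = -0.066667.
Step 4: Exact two-sided p-value (enumerate n! = 720 permutations of y under H0): p = 1.000000.
Step 5: alpha = 0.1. fail to reject H0.

tau_b = -0.0667 (C=7, D=8), p = 1.000000, fail to reject H0.


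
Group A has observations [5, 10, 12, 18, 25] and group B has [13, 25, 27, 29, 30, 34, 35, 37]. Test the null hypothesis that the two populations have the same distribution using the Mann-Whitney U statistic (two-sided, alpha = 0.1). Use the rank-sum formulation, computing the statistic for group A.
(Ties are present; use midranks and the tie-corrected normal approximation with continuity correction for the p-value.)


Step 1: Combine and sort all 13 observations; assign midranks.
sorted (value, group): (5,X), (10,X), (12,X), (13,Y), (18,X), (25,X), (25,Y), (27,Y), (29,Y), (30,Y), (34,Y), (35,Y), (37,Y)
ranks: 5->1, 10->2, 12->3, 13->4, 18->5, 25->6.5, 25->6.5, 27->8, 29->9, 30->10, 34->11, 35->12, 37->13
Step 2: Rank sum for X: R1 = 1 + 2 + 3 + 5 + 6.5 = 17.5.
Step 3: U_X = R1 - n1(n1+1)/2 = 17.5 - 5*6/2 = 17.5 - 15 = 2.5.
       U_Y = n1*n2 - U_X = 40 - 2.5 = 37.5.
Step 4: Ties are present, so use the tie-corrected normal approximation (with continuity correction) for the p-value.
Step 5: p-value = 0.012704; compare to alpha = 0.1. reject H0.

U_X = 2.5, p = 0.012704, reject H0 at alpha = 0.1.


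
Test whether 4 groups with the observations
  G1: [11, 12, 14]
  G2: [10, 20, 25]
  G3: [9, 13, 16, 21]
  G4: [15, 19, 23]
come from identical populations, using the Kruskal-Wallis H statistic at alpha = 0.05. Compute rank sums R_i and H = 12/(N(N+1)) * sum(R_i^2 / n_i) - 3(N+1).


Step 1: Combine all N = 13 observations and assign midranks.
sorted (value, group, rank): (9,G3,1), (10,G2,2), (11,G1,3), (12,G1,4), (13,G3,5), (14,G1,6), (15,G4,7), (16,G3,8), (19,G4,9), (20,G2,10), (21,G3,11), (23,G4,12), (25,G2,13)
Step 2: Sum ranks within each group.
R_1 = 13 (n_1 = 3)
R_2 = 25 (n_2 = 3)
R_3 = 25 (n_3 = 4)
R_4 = 28 (n_4 = 3)
Step 3: H = 12/(N(N+1)) * sum(R_i^2/n_i) - 3(N+1)
     = 12/(13*14) * (13^2/3 + 25^2/3 + 25^2/4 + 28^2/3) - 3*14
     = 0.065934 * 682.25 - 42
     = 2.983516.
Step 4: No ties, so H is used without correction.
Step 5: Under H0, H ~ chi^2(3); p-value = 0.394174.
Step 6: alpha = 0.05. fail to reject H0.

H = 2.9835, df = 3, p = 0.394174, fail to reject H0.


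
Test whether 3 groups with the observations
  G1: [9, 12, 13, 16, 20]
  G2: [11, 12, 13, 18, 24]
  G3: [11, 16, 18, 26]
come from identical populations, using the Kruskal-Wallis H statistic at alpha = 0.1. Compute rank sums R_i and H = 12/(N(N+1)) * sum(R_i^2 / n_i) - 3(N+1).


Step 1: Combine all N = 14 observations and assign midranks.
sorted (value, group, rank): (9,G1,1), (11,G2,2.5), (11,G3,2.5), (12,G1,4.5), (12,G2,4.5), (13,G1,6.5), (13,G2,6.5), (16,G1,8.5), (16,G3,8.5), (18,G2,10.5), (18,G3,10.5), (20,G1,12), (24,G2,13), (26,G3,14)
Step 2: Sum ranks within each group.
R_1 = 32.5 (n_1 = 5)
R_2 = 37 (n_2 = 5)
R_3 = 35.5 (n_3 = 4)
Step 3: H = 12/(N(N+1)) * sum(R_i^2/n_i) - 3(N+1)
     = 12/(14*15) * (32.5^2/5 + 37^2/5 + 35.5^2/4) - 3*15
     = 0.057143 * 800.112 - 45
     = 0.720714.
Step 4: Ties present; correction factor C = 1 - 30/(14^3 - 14) = 0.989011. Corrected H = 0.720714 / 0.989011 = 0.728722.
Step 5: Under H0, H ~ chi^2(2); p-value = 0.694640.
Step 6: alpha = 0.1. fail to reject H0.

H = 0.7287, df = 2, p = 0.694640, fail to reject H0.


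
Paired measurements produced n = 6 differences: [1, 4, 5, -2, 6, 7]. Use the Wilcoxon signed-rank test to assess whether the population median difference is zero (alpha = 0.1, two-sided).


Step 1: Drop any zero differences (none here) and take |d_i|.
|d| = [1, 4, 5, 2, 6, 7]
Step 2: Midrank |d_i| (ties get averaged ranks).
ranks: |1|->1, |4|->3, |5|->4, |2|->2, |6|->5, |7|->6
Step 3: Attach original signs; sum ranks with positive sign and with negative sign.
W+ = 1 + 3 + 4 + 5 + 6 = 19
W- = 2 = 2
(Check: W+ + W- = 21 should equal n(n+1)/2 = 21.)
Step 4: Test statistic W = min(W+, W-) = 2.
Step 5: No ties, so the exact null distribution over the 2^6 = 64 sign assignments gives the two-sided p-value = 0.093750.
Step 6: alpha = 0.1. reject H0.

W+ = 19, W- = 2, W = min = 2, p = 0.093750, reject H0.


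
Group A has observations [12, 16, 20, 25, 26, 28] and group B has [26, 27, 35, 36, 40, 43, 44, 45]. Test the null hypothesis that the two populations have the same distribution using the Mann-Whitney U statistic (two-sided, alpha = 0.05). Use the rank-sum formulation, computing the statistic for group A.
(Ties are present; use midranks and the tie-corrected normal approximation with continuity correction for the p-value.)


Step 1: Combine and sort all 14 observations; assign midranks.
sorted (value, group): (12,X), (16,X), (20,X), (25,X), (26,X), (26,Y), (27,Y), (28,X), (35,Y), (36,Y), (40,Y), (43,Y), (44,Y), (45,Y)
ranks: 12->1, 16->2, 20->3, 25->4, 26->5.5, 26->5.5, 27->7, 28->8, 35->9, 36->10, 40->11, 43->12, 44->13, 45->14
Step 2: Rank sum for X: R1 = 1 + 2 + 3 + 4 + 5.5 + 8 = 23.5.
Step 3: U_X = R1 - n1(n1+1)/2 = 23.5 - 6*7/2 = 23.5 - 21 = 2.5.
       U_Y = n1*n2 - U_X = 48 - 2.5 = 45.5.
Step 4: Ties are present, so use the tie-corrected normal approximation (with continuity correction) for the p-value.
Step 5: p-value = 0.006646; compare to alpha = 0.05. reject H0.

U_X = 2.5, p = 0.006646, reject H0 at alpha = 0.05.


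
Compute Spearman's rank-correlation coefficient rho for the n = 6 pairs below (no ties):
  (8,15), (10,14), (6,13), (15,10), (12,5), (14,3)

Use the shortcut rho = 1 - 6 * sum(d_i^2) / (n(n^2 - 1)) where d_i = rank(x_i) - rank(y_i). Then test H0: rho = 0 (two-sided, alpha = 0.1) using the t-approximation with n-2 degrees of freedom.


Step 1: Rank x and y separately (midranks; no ties here).
rank(x): 8->2, 10->3, 6->1, 15->6, 12->4, 14->5
rank(y): 15->6, 14->5, 13->4, 10->3, 5->2, 3->1
Step 2: d_i = R_x(i) - R_y(i); compute d_i^2.
  (2-6)^2=16, (3-5)^2=4, (1-4)^2=9, (6-3)^2=9, (4-2)^2=4, (5-1)^2=16
sum(d^2) = 58.
Step 3: rho = 1 - 6*58 / (6*(6^2 - 1)) = 1 - 348/210 = -0.657143.
Step 4: Under H0, t = rho * sqrt((n-2)/(1-rho^2)) = -1.7436 ~ t(4).
Step 5: Two-sided p-value from the t-distribution with 4 df = 0.156175.
Step 6: alpha = 0.1. fail to reject H0.

rho = -0.6571, p = 0.156175, fail to reject H0 at alpha = 0.1.


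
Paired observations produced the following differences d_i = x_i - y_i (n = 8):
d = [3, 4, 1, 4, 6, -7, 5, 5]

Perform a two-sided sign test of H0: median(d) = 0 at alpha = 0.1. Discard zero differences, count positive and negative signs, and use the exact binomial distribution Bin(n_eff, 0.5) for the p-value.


Step 1: Discard zero differences. Original n = 8; n_eff = number of nonzero differences = 8.
Nonzero differences (with sign): +3, +4, +1, +4, +6, -7, +5, +5
Step 2: Count signs: positive = 7, negative = 1.
Step 3: Under H0: P(positive) = 0.5, so the number of positives S ~ Bin(8, 0.5).
Step 4: Two-sided exact p-value = sum of Bin(8,0.5) probabilities at or below the observed probability = 0.070312.
Step 5: alpha = 0.1. reject H0.

n_eff = 8, pos = 7, neg = 1, p = 0.070312, reject H0.


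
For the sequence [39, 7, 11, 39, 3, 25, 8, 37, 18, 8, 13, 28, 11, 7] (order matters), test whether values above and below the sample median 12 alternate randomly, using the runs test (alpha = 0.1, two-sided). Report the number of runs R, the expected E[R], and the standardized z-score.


Step 1: Compute median = 12; label A = above, B = below.
Labels in order: ABBABABAABAABB  (n_A = 7, n_B = 7)
Step 2: Count runs R = 10.
Step 3: Under H0 (random ordering), E[R] = 2*n_A*n_B/(n_A+n_B) + 1 = 2*7*7/14 + 1 = 8.0000.
        Var[R] = 2*n_A*n_B*(2*n_A*n_B - n_A - n_B) / ((n_A+n_B)^2 * (n_A+n_B-1)) = 8232/2548 = 3.2308.
        SD[R] = 1.7974.
Step 4: Continuity-corrected z = (R - 0.5 - E[R]) / SD[R] = (10 - 0.5 - 8.0000) / 1.7974 = 0.8345.
Step 5: Two-sided p-value via normal approximation = 2*(1 - Phi(|z|)) = 0.403986.
Step 6: alpha = 0.1. fail to reject H0.

R = 10, z = 0.8345, p = 0.403986, fail to reject H0.
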